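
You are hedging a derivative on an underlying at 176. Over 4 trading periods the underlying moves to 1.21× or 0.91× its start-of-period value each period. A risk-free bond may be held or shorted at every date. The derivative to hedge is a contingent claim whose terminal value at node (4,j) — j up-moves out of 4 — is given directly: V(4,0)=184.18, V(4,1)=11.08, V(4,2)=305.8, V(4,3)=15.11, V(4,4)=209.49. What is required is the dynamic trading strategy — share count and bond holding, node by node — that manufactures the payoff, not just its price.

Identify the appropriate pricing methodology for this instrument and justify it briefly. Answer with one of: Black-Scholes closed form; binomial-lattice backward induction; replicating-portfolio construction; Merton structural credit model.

framework: replicating-portfolio construction

Key observation: the deliverable is the dynamic trading strategy on the 4-step tree (spot 176, moves 1.21 and 0.91), so the valuation must go through the node-by-node replicating-portfolio solve.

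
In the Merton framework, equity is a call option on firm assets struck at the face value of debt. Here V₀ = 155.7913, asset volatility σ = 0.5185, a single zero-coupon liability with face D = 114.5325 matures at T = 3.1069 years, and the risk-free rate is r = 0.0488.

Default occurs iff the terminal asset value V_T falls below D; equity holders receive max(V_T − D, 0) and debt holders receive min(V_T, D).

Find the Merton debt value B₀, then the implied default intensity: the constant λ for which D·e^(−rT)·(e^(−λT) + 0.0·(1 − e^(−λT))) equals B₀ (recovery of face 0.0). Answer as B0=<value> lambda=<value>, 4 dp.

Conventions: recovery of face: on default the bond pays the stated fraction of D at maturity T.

B0=77.2733 lambda=0.0779

Equity is a call on the firm's assets struck at D = 114.5325:
d₁ = [ln(V₀/D) + (r + σ²/2)T] / (σ√T)
   = [ln(155.7913/114.5325) + (0.0488 + 0.5·0.5185²)·3.1069] / (0.5185·√3.1069)
   = [0.307659 + 0.569250] / 0.913929 = 0.959493
d₂ = d₁ − σ√T = 0.959493 − 0.913929 = 0.045564
N(d₁) = 0.831345,  N(d₂) = 0.518171,  e^(−rT) = 0.859318
E₀ = V₀·N(d₁) − D·e^(−rT)·N(d₂)
   = 155.7913·0.831345 − 114.5325·0.859318·0.518171 = 78.517986
B₀ = V₀ − E₀ = 155.7913 − 78.517986 = 77.273314
e^(−λT) = (B₀·e^(rT)/D − 0)/(1 − 0) = (77.2733·1.163714/114.5325 − 0)/1 = 0.78513986
λ = −ln(0.78513986)/3.1069 = 0.077857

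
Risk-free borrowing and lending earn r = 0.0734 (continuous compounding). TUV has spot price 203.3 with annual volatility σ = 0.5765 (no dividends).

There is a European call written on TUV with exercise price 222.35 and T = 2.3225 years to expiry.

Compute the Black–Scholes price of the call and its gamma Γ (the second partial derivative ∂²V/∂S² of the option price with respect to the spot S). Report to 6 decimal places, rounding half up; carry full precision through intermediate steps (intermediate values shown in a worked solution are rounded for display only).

σ√T = 0.5765·√2.3225 = 0.878572
d₁ = (ln(S/K) + (r+σ²/2)T) / (σ√T) = (ln(203.3/222.35) + (0.0734+0.5765²/2)·2.3225) / 0.878572 = (-0.089570 + 0.556416) / 0.878572 = 0.531369
d₂ = d₁ − σ√T = 0.531369 − 0.878572 = -0.347203
e^{−rT} = 0.843267
N(d₁) = 0.702418,  N(d₂) = 0.364219
Call price V = S·N(d₁) − K·e^{−rT}·N(d₂) = 142.801657 − 68.291314 = 74.510344
φ(d₁) = (1/√(2π))·e^{−d₁²/2} = 0.346416
Γ = φ(d₁) / (S·σ·√T) = 0.001939

price = 74.510344
Γ = 0.001939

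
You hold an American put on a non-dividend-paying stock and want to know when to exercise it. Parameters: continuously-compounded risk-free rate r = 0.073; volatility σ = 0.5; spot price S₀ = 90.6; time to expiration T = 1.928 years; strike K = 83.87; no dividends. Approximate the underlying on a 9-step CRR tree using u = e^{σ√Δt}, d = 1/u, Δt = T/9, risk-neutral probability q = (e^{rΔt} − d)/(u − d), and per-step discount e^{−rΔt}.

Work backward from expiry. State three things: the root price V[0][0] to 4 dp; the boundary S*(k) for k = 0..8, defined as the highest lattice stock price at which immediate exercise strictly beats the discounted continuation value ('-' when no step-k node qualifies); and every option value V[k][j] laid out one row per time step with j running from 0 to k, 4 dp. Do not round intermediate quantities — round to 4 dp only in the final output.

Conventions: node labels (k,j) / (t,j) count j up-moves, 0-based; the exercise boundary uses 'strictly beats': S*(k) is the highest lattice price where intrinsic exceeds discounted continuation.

price = 16.0586
boundary = - - - 45.2495 35.9012 45.2495 35.9012 45.2495 57.0320
tree:
16.0586
22.1239 9.9173
29.6709 14.5533 5.1451
38.6205 20.8070 8.1550 2.0041
47.9688 28.8546 12.6420 3.4885 0.4373
55.3858 38.6205 19.0656 5.9935 0.8480 0.0000
61.2705 47.9688 27.7639 10.1271 1.6442 0.0000 0.0000
65.9394 55.3858 38.6205 16.7388 3.1883 0.0000 0.0000 0.0000
69.6438 61.2705 47.9688 26.8380 6.1822 0.0000 0.0000 0.0000 0.0000
72.5828 65.9394 55.3858 38.6205 11.9875 0.0000 0.0000 0.0000 0.0000 0.0000

Δt=0.21422  u=1.26039  d=0.79341  q=0.47615  discount=0.98448
step 9 (expiry): payoffs max(K−S,0) = 72.5828 65.9394 55.3858 38.6205 11.9875 0.0000 0.0000 0.0000 0.0000 0.0000
step 8: (k=8,j=0): S=14.2262, K−S=69.6438, hold=68.3424 ⇒ V=69.6438 exercise | (k=8,j=1): S=22.5995, K−S=61.2705, hold=59.9691 ⇒ V=61.2705 exercise | (k=8,j=2): S=35.9012, K−S=47.9688, hold=46.6674 ⇒ V=47.9688 exercise | (k=8,j=3): S=57.0320, K−S=26.8380, hold=25.5366 ⇒ V=26.8380 exercise | (k=8,j=4): S=90.6000, K−S=0.0000, hold=6.1822 ⇒ V=6.1822 continue | (k=8,j=5): S=143.9255, K−S=0.0000, hold=0.0000 ⇒ V=0.0000 continue | (k=8,j=6): S=228.6374, K−S=0.0000, hold=0.0000 ⇒ V=0.0000 continue | (k=8,j=7): S=363.2091, K−S=0.0000, hold=0.0000 ⇒ V=0.0000 continue | (k=8,j=8): S=576.9872, K−S=0.0000, hold=0.0000 ⇒ V=0.0000 continue  boundary S*=57.0320
step 7: (k=7,j=0): S=17.9306, K−S=65.9394, hold=64.6380 ⇒ V=65.9394 exercise | (k=7,j=1): S=28.4842, K−S=55.3858, hold=54.0844 ⇒ V=55.3858 exercise | (k=7,j=2): S=45.2495, K−S=38.6205, hold=37.3191 ⇒ V=38.6205 exercise | (k=7,j=3): S=71.8825, K−S=11.9875, hold=16.7388 ⇒ V=16.7388 continue | (k=7,j=4): S=114.1913, K−S=0.0000, hold=3.1883 ⇒ V=3.1883 continue | (k=7,j=5): S=181.4022, K−S=0.0000, hold=0.0000 ⇒ V=0.0000 continue | (k=7,j=6): S=288.1721, K−S=0.0000, hold=0.0000 ⇒ V=0.0000 continue | (k=7,j=7): S=457.7849, K−S=0.0000, hold=0.0000 ⇒ V=0.0000 continue  boundary S*=45.2495
step 6: (k=6,j=0): S=22.5995, K−S=61.2705, hold=59.9691 ⇒ V=61.2705 exercise | (k=6,j=1): S=35.9012, K−S=47.9688, hold=46.6674 ⇒ V=47.9688 exercise | (k=6,j=2): S=57.0320, K−S=26.8380, hold=27.7639 ⇒ V=27.7639 continue | (k=6,j=3): S=90.6000, K−S=0.0000, hold=10.1271 ⇒ V=10.1271 continue | (k=6,j=4): S=143.9255, K−S=0.0000, hold=1.6442 ⇒ V=1.6442 continue | (k=6,j=5): S=228.6374, K−S=0.0000, hold=0.0000 ⇒ V=0.0000 continue | (k=6,j=6): S=363.2091, K−S=0.0000, hold=0.0000 ⇒ V=0.0000 continue  boundary S*=35.9012
step 5: (k=5,j=0): S=28.4842, K−S=55.3858, hold=54.0844 ⇒ V=55.3858 exercise | (k=5,j=1): S=45.2495, K−S=38.6205, hold=37.7531 ⇒ V=38.6205 exercise | (k=5,j=2): S=71.8825, K−S=11.9875, hold=19.0656 ⇒ V=19.0656 continue | (k=5,j=3): S=114.1913, K−S=0.0000, hold=5.9935 ⇒ V=5.9935 continue | (k=5,j=4): S=181.4022, K−S=0.0000, hold=0.8480 ⇒ V=0.8480 continue | (k=5,j=5): S=288.1721, K−S=0.0000, hold=0.0000 ⇒ V=0.0000 continue  boundary S*=45.2495
step 4: (k=4,j=0): S=35.9012, K−S=47.9688, hold=46.6674 ⇒ V=47.9688 exercise | (k=4,j=1): S=57.0320, K−S=26.8380, hold=28.8546 ⇒ V=28.8546 continue | (k=4,j=2): S=90.6000, K−S=0.0000, hold=12.6420 ⇒ V=12.6420 continue | (k=4,j=3): S=143.9255, K−S=0.0000, hold=3.4885 ⇒ V=3.4885 continue | (k=4,j=4): S=228.6374, K−S=0.0000, hold=0.4373 ⇒ V=0.4373 continue  boundary S*=35.9012
step 3: (k=3,j=0): S=45.2495, K−S=38.6205, hold=38.2644 ⇒ V=38.6205 exercise | (k=3,j=1): S=71.8825, K−S=11.9875, hold=20.8070 ⇒ V=20.8070 continue | (k=3,j=2): S=114.1913, K−S=0.0000, hold=8.1550 ⇒ V=8.1550 continue | (k=3,j=3): S=181.4022, K−S=0.0000, hold=2.0041 ⇒ V=2.0041 continue  boundary S*=45.2495
step 2: (k=2,j=0): S=57.0320, K−S=26.8380, hold=29.6709 ⇒ V=29.6709 continue | (k=2,j=1): S=90.6000, K−S=0.0000, hold=14.5533 ⇒ V=14.5533 continue | (k=2,j=2): S=143.9255, K−S=0.0000, hold=5.1451 ⇒ V=5.1451 continue  boundary S*=-
step 1: (k=1,j=0): S=71.8825, K−S=11.9875, hold=22.1239 ⇒ V=22.1239 continue | (k=1,j=1): S=114.1913, K−S=0.0000, hold=9.9173 ⇒ V=9.9173 continue  boundary S*=-
step 0: (k=0,j=0): S=90.6000, K−S=0.0000, hold=16.0586 ⇒ V=16.0586 continue  boundary S*=-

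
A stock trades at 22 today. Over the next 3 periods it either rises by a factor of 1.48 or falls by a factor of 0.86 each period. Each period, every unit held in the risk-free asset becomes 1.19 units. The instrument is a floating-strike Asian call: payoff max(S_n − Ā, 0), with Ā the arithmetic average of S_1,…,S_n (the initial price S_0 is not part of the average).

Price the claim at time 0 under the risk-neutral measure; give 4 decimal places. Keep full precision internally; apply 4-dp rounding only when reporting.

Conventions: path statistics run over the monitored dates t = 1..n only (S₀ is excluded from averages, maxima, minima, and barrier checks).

price = 3.7571

No-arbitrage gives p* = (R−d)/(u−d) = 0.5323: enumerate every path, weight its payoff by its p*-probability, and discount by R^3.
Enumerate all 2^3 = 8 price paths (U = up ×1.48, D = down ×0.86); each path with k up-moves has probability p*^k·(1−p*)^(3−k).
DDD: Ā=16.3948, payoff=0.0000, prob=0.102334
UDD: Ā=28.2143, payoff=0.0000, prob=0.116449
DUD: Ā=23.6677, payoff=0.4137, prob=0.116449
UUD: Ā=40.7304, payoff=0.7120, prob=0.132511
DDU: Ā=19.7575, payoff=4.3239, prob=0.116449
UDU: Ā=34.0013, payoff=7.4410, prob=0.132511
DUU: Ā=29.4547, payoff=11.9877, prob=0.132511
UUU: Ā=50.6894, payoff=20.6300, prob=0.150788
Price = Σ prob·payoff / R^3 = 6.331305 / 1.685159 = 3.7571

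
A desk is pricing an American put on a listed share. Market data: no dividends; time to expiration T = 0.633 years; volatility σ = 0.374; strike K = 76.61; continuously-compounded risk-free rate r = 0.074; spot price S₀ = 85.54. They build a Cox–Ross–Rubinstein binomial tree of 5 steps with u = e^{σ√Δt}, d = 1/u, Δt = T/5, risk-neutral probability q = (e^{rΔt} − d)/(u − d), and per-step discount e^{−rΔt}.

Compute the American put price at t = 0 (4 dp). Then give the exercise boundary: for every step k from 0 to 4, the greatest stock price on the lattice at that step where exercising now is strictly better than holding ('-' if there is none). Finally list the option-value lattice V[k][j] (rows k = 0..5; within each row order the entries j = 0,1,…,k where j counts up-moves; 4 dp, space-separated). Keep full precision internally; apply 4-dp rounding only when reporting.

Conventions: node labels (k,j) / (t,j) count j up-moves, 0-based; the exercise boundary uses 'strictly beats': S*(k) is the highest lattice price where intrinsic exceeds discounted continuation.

Δt=0.12660, u=1.14233, d=0.87540, q=0.50204, disc=e^(-rΔt)=0.99068
k=5 terminal: V=max(K-S,0) → 32.6350 19.2259 1.7281 0.0000 0.0000 0.0000
k=4: j=0 S=50.2341 intr=26.3759 cont=25.6615 V=26.3759[EX]; j=1 S=65.5517 intr=11.0583 cont=10.3439 V=11.0583[EX]; j=2 S=85.5400 intr=0.0000 cont=0.8525 V=0.8525[hold]; j=3 S=111.6232 intr=0.0000 cont=0.0000 V=0.0000[hold]; j=4 S=145.6599 intr=0.0000 cont=0.0000 V=0.0000[hold]  S*(4)=65.5517
k=3: j=0 S=57.3841 intr=19.2259 cont=18.5116 V=19.2259[EX]; j=1 S=74.8819 intr=1.7281 cont=5.8792 V=5.8792[hold]; j=2 S=97.7152 intr=0.0000 cont=0.4206 V=0.4206[hold]; j=3 S=127.5109 intr=0.0000 cont=0.0000 V=0.0000[hold]  S*(3)=57.3841
k=2: j=0 S=65.5517 intr=11.0583 cont=12.4085 V=12.4085[hold]; j=1 S=85.5400 intr=0.0000 cont=3.1095 V=3.1095[hold]; j=2 S=111.6232 intr=0.0000 cont=0.2075 V=0.2075[hold]  S*(2)=-
k=1: j=0 S=74.8819 intr=1.7281 cont=7.6678 V=7.6678[hold]; j=1 S=97.7152 intr=0.0000 cont=1.6371 V=1.6371[hold]  S*(1)=-
k=0: j=0 S=85.5400 intr=0.0000 cont=4.5969 V=4.5969[hold]  S*(0)=-

price = 4.5969
boundary = - - - 57.3841 65.5517
tree:
4.5969
7.6678 1.6371
12.4085 3.1095 0.2075
19.2259 5.8792 0.4206 0.0000
26.3759 11.0583 0.8525 0.0000 0.0000
32.6350 19.2259 1.7281 0.0000 0.0000 0.0000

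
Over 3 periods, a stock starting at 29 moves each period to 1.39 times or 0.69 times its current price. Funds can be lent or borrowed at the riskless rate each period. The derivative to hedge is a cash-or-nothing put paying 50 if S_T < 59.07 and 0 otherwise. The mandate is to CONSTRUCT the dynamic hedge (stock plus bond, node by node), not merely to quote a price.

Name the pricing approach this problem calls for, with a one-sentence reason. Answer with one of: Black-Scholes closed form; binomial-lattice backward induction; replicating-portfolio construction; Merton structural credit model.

Key observation: the deliverable is the dynamic trading strategy on the 3-step tree (spot 29, moves 1.39 and 0.69), so the valuation must go through the node-by-node replicating-portfolio solve.

framework: replicating-portfolio construction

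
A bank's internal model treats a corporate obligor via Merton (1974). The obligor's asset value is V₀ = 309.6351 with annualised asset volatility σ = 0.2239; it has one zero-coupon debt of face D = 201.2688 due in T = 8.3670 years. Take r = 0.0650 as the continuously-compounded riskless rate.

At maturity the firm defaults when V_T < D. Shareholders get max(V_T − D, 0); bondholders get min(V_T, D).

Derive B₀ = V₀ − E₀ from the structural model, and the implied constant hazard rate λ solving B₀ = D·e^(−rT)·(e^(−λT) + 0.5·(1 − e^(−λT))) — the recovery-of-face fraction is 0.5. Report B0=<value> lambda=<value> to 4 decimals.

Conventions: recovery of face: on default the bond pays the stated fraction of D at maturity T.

Equity is a call on the firm's assets struck at D = 201.2688:
d₁ = [ln(V₀/D) + (r + σ²/2)T] / (σ√T)
   = [ln(309.6351/201.2688) + (0.0650 + 0.5·0.2239²)·8.3670] / (0.2239·√8.3670)
   = [0.430753 + 0.753579] / 0.647648 = 1.828667
d₂ = d₁ − σ√T = 1.828667 − 0.647648 = 1.181019
N(d₁) = 0.966275,  N(d₂) = 0.881202,  e^(−rT) = 0.580506
E₀ = V₀·N(d₁) − D·e^(−rT)·N(d₂)
   = 309.6351·0.966275 − 201.2688·0.580506·0.881202 = 196.235012
B₀ = V₀ − E₀ = 309.6351 − 196.235012 = 113.400088
e^(−λT) = (B₀·e^(rT)/D − 0.5)/(1 − 0.5) = (113.4001·1.722635/201.2688 − 0.5)/0.5 = 0.94115494
λ = −ln(0.94115494)/8.3670 = 0.007248

B0=113.4001 lambda=0.0072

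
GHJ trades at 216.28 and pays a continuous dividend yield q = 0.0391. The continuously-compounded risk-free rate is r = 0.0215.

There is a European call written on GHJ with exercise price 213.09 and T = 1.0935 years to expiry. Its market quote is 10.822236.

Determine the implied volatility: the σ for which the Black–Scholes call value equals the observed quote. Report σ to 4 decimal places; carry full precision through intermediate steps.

sigma = 0.1302

At σ = 0.1302 the Black–Scholes value reproduces the quote:
σ√T = 0.1302·√1.0935 = 0.136151
d₁ = (ln(S/K) + (r−q+σ²/2)T) / (σ√T) = (ln(216.28/213.09) + (0.0215−0.0391+0.1302²/2)·1.0935) / 0.136151 = (0.014859 − 0.009977) / 0.136151 = 0.035859
d₂ = d₁ − σ√T = 0.035859 − 0.136151 = -0.100292
e^{−rT} = 0.976764
e^{−qT} = 0.958145
N(d₁) = 0.514302,  N(d₂) = 0.460056
V = S·e^{−qT}·N(d₁) − K·e^{−rT}·N(d₂) = 106.577695 − 95.755460 = 10.822236 (equal to the quote); since ∂V/∂σ > 0 for all σ, the implied volatility is unique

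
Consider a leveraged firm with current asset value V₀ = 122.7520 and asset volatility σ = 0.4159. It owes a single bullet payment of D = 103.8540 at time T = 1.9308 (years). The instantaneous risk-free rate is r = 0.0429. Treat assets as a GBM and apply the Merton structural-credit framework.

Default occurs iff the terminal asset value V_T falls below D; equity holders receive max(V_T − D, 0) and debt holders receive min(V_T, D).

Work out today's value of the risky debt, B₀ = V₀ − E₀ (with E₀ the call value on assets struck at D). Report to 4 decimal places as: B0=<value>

B0=82.1404

Apply the equity-as-call identities (strike 103.8540, horizon 1.9308 years):
d₁ = [ln(V₀/D) + (r + σ²/2)T] / (σ√T)
   = [ln(122.7520/103.8540) + (0.0429 + 0.5·0.4159²)·1.9308] / (0.4159·√1.9308)
   = [0.167180 + 0.249819] / 0.577906 = 0.721569
d₂ = d₁ − σ√T = 0.721569 − 0.577906 = 0.143662
N(d₁) = 0.764720,  N(d₂) = 0.557116,  e^(−rT) = 0.920506
E₀ = V₀·N(d₁) − D·e^(−rT)·N(d₂)
   = 122.7520·0.764720 − 103.8540·0.920506·0.557116 = 40.611564
B₀ = V₀ − E₀ = 122.7520 − 40.611564 = 82.140436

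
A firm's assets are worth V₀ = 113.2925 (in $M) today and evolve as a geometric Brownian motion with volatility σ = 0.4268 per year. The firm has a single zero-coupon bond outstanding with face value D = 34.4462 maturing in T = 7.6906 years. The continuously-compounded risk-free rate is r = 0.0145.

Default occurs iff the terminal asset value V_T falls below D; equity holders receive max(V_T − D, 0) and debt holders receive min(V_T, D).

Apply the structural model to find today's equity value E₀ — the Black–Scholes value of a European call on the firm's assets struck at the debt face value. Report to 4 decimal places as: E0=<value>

Work the structural quantities from V₀ = 113.2925 against face 34.4462:
d₁ = [ln(V₀/D) + (r + σ²/2)T] / (σ√T)
   = [ln(113.2925/34.4462) + (0.0145 + 0.5·0.4268²)·7.6906] / (0.4268·√7.6906)
   = [1.190574 + 0.811967] / 1.183599 = 1.691909
d₂ = d₁ − σ√T = 1.691909 − 1.183599 = 0.508310
N(d₁) = 0.954668,  N(d₂) = 0.694382,  e^(−rT) = 0.894479
E₀ = V₀·N(d₁) − D·e^(−rT)·N(d₂)
   = 113.2925·0.954668 − 34.4462·0.894479·0.694382 = 86.761873

E0=86.7619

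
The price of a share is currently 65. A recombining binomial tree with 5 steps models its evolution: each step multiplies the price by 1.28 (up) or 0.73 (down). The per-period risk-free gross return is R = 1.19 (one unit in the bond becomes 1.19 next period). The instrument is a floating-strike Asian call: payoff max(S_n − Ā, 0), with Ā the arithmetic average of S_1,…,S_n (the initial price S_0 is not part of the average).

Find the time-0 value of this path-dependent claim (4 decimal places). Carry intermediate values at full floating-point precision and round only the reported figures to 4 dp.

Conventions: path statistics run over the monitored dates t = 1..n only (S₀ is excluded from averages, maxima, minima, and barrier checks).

price = 18.2234

Under the martingale measure an up-move has probability p* = 0.8364; value the claim as the probability-weighted average of per-path payoffs, discounted 5 periods at R = 1.19.
Enumerate all 2^5 = 32 price paths (U = up ×1.28, D = down ×0.73); each path with k up-moves has probability p*^k·(1−p*)^(5−k).
DDDDD: Ā=27.8617, payoff=0.0000, prob=0.000117
UDDDD: Ā=48.8534, payoff=0.0000, prob=0.000600
DUDDD: Ā=41.7034, payoff=0.0000, prob=0.000600
UUDDD: Ā=73.1237, payoff=0.0000, prob=0.003065
DDUDD: Ā=36.4839, payoff=0.0000, prob=0.000600
UDUDD: Ā=63.9717, payoff=0.0000, prob=0.003065
DUUDD: Ā=56.8217, payoff=0.0000, prob=0.003065
UUUDD: Ā=99.6326, payoff=0.0000, prob=0.015666
DDDUD: Ā=32.6736, payoff=0.0000, prob=0.000600
UDDUD: Ā=57.2908, payoff=0.0000, prob=0.003065
DUDUD: Ā=50.1408, payoff=0.0000, prob=0.003065
UUDUD: Ā=87.9180, payoff=0.0000, prob=0.015666
DDUUD: Ā=44.9213, payoff=0.0000, prob=0.003065
UDUUD: Ā=78.7660, payoff=0.0000, prob=0.015666
DUUUD: Ā=71.6160, payoff=1.0262, prob=0.015666
UUUUD: Ā=125.5733, payoff=1.7993, prob=0.080068
DDDDU: Ā=29.8922, payoff=0.0000, prob=0.000600
UDDDU: Ā=52.4136, payoff=0.0000, prob=0.003065
DUDDU: Ā=45.2636, payoff=0.0000, prob=0.003065
UUDDU: Ā=79.3664, payoff=0.0000, prob=0.015666
DDUDU: Ā=40.0441, payoff=1.3846, prob=0.003065
UDUDU: Ā=70.2144, payoff=2.4278, prob=0.015666
DUUDU: Ā=63.0644, payoff=9.5778, prob=0.015666
UUUDU: Ā=110.5787, payoff=16.7940, prob=0.080068
DDDUU: Ā=36.2339, payoff=5.1948, prob=0.003065
UDDUU: Ā=63.5334, payoff=9.1088, prob=0.015666
DUDUU: Ā=56.3834, payoff=16.2588, prob=0.015666
UUDUU: Ā=98.8641, payoff=28.5085, prob=0.080068
DDUUU: Ā=51.1639, payoff=21.4783, prob=0.015666
UDUUU: Ā=89.7121, payoff=37.6605, prob=0.080068
DUUUU: Ā=82.5621, payoff=44.8105, prob=0.080068
UUUUU: Ā=144.7664, payoff=78.5719, prob=0.409238
Price = Σ prob·payoff / R^5 = 43.487418 / 2.386354 = 18.2234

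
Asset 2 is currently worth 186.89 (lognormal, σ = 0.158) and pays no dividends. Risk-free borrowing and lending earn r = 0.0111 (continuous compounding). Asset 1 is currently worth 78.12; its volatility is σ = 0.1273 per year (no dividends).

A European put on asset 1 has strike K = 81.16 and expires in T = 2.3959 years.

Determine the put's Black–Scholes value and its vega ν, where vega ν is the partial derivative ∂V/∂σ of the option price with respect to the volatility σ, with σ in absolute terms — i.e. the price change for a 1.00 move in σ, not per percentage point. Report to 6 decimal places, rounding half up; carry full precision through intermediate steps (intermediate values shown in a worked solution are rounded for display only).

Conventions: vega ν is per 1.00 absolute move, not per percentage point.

σ√T = 0.1273·√2.3959 = 0.197044
d₁ = (ln(S/K) + (r+σ²/2)T) / (σ√T) = (ln(78.12/81.16) + (0.0111+0.1273²/2)·2.3959) / 0.197044 = (-0.038176 + 0.046008) / 0.197044 = 0.039743
d₂ = d₁ − σ√T = 0.039743 − 0.197044 = -0.157300
e^{−rT} = 0.973756
N(−d₁) = 0.484149,  N(−d₂) = 0.562496
Put price V = K·e^{−rT}·N(−d₂) − S·N(−d₁) = 44.454074 − 37.821705 = 6.632368
φ(d₁) = (1/√(2π))·e^{−d₁²/2} = 0.398627
ν = S·φ(d₁)·√T = 48.201844

price = 6.632368
ν = 48.201844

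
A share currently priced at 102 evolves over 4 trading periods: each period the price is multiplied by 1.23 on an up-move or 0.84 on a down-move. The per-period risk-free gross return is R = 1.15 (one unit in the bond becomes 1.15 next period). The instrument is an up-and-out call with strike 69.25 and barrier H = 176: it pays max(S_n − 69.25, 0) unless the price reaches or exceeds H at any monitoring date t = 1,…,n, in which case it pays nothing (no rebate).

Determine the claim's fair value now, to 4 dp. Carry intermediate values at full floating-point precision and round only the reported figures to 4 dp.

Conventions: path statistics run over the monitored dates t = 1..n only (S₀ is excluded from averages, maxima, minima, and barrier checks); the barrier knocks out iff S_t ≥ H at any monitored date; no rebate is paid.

price = 19.6318

Under the martingale measure an up-move has probability p* = 0.7949; value the claim as the probability-weighted average of per-path payoffs, discounted 4 periods at R = 1.15.
Enumerate all 2^4 = 16 price paths (U = up ×1.23, D = down ×0.84); each path with k up-moves has probability p*^k·(1−p*)^(4−k).
DDDD: M=85.6800, payoff=0.0000, prob=0.001771
UDDD: M=125.4600, payoff=5.1106, prob=0.006861
DUDD: M=105.3864, payoff=5.1106, prob=0.006861
UUDD: M=154.3158, payoff=39.6352, prob=0.026586
DDUD: M=88.5246, payoff=5.1106, prob=0.006861
UDUD: M=129.6253, payoff=39.6352, prob=0.026586
DUUD: M=129.6253, payoff=39.6352, prob=0.026586
UUUD: M=189.8084, payoff=0.0000, prob=0.103019
DDDU: M=85.6800, payoff=5.1106, prob=0.006861
UDDU: M=125.4600, payoff=39.6352, prob=0.026586
DUDU: M=108.8852, payoff=39.6352, prob=0.026586
UUDU: M=159.4391, payoff=90.1891, prob=0.103019
DDUU: M=108.8852, payoff=39.6352, prob=0.026586
UDUU: M=159.4391, payoff=90.1891, prob=0.103019
DUUU: M=159.4391, payoff=90.1891, prob=0.103019
UUUU: M=233.4644, payoff=0.0000, prob=0.399198
Price = Σ prob·payoff / R^4 = 34.336111 / 1.749006 = 19.6318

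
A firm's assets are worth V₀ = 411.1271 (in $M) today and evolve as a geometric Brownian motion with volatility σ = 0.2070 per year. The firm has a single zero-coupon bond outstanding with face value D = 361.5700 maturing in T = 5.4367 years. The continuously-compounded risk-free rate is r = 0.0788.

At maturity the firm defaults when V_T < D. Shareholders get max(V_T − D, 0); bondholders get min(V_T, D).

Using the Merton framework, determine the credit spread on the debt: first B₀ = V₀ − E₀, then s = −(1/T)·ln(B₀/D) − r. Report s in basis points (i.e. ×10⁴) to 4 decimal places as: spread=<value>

Work the structural quantities from V₀ = 411.1271 against face 361.5700:
d₁ = [ln(V₀/D) + (r + σ²/2)T] / (σ√T)
   = [ln(411.1271/361.5700) + (0.0788 + 0.5·0.2070²)·5.4367] / (0.2070·√5.4367)
   = [0.128447 + 0.544891] / 0.482656 = 1.395066
d₂ = d₁ − σ√T = 1.395066 − 0.482656 = 0.912409
N(d₁) = 0.918502,  N(d₂) = 0.819223,  e^(−rT) = 0.651543
E₀ = V₀·N(d₁) − D·e^(−rT)·N(d₂)
   = 411.1271·0.918502 − 361.5700·0.651543·0.819223 = 184.629741
B₀ = V₀ − E₀ = 411.1271 − 184.629741 = 226.497359
spread = −(1/T)·ln(B₀/D) − r = −(1/5.4367)·ln(226.497359/361.5700) − 0.0788 = 0.00723057
in basis points: 0.00723057 × 10⁴ = 72.3057 bp

spread=72.3057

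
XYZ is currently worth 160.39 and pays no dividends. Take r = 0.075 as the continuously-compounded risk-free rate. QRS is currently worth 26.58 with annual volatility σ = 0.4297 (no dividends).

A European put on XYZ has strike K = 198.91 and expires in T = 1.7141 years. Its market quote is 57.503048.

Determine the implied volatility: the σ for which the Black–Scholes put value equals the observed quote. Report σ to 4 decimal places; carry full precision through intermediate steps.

sigma = 0.5842

At σ = 0.5842 the Black–Scholes value reproduces the quote:
σ√T = 0.5842·√1.7141 = 0.764856
d₁ = (ln(S/K) + (r+σ²/2)T) / (σ√T) = (ln(160.39/198.91) + (0.075+0.5842²/2)·1.7141) / 0.764856 = (-0.215244 + 0.421060) / 0.764856 = 0.269091
d₂ = d₁ − σ√T = 0.269091 − 0.764856 = -0.495765
e^{−rT} = 0.879363
N(−d₁) = 0.393930,  N(−d₂) = 0.689970
V = K·e^{−rT}·N(−d₂) − S·N(−d₁) = 120.685466 − 63.182419 = 57.503048 (the observed quote) — the price is monotone increasing in volatility, hence this σ is the only solution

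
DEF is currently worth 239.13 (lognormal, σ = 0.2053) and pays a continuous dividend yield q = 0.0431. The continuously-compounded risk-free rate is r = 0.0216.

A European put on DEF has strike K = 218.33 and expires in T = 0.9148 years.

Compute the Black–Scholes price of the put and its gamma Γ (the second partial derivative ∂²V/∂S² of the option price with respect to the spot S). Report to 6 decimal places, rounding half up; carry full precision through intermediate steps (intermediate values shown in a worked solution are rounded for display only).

σ√T = 0.2053·√0.9148 = 0.196360
d₁ = (ln(S/K) + (r−q+σ²/2)T) / (σ√T) = (ln(239.13/218.33) + (0.0216−0.0431+0.2053²/2)·0.9148) / 0.196360 = (0.091000 − 0.000390) / 0.196360 = 0.461449
d₂ = d₁ − σ√T = 0.461449 − 0.196360 = 0.265090
e^{−rT} = 0.980434
e^{−qT} = 0.961339
N(−d₁) = 0.322238,  N(−d₂) = 0.395470
Put price V = K·e^{−rT}·N(−d₂) − S·e^{−qT}·N(−d₁) = 84.653629 − 74.077729 = 10.575900
φ(d₁) = (1/√(2π))·e^{−d₁²/2} = 0.358651
Γ = e^{−qT}·φ(d₁) / (S·σ·√T) = 0.007343

price = 10.575900
Γ = 0.007343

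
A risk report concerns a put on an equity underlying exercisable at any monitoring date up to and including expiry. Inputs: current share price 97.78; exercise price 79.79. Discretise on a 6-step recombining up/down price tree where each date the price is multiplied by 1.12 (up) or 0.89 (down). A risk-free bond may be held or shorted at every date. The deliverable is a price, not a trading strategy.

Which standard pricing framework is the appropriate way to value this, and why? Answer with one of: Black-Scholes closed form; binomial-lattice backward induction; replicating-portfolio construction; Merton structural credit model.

Key observation: early exercise of the strike-79.79 put must be checked at each of the 6 dates (spot 97.78), which forces a node-by-node comparison of intrinsic and continuation value backward from expiry.

framework: binomial-lattice backward induction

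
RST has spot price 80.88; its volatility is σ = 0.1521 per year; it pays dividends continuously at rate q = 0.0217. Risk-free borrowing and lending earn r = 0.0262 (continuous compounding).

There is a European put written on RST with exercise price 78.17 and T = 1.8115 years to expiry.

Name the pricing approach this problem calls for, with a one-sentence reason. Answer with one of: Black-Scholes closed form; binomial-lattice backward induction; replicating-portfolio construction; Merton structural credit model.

Key observation: a European-exercise option on RST struck at 78.17 — a GBM underlying with constant parameters — admits an analytic price: the data contain no early exercise, no discrete tree, no debt structure.

framework: Black-Scholes closed form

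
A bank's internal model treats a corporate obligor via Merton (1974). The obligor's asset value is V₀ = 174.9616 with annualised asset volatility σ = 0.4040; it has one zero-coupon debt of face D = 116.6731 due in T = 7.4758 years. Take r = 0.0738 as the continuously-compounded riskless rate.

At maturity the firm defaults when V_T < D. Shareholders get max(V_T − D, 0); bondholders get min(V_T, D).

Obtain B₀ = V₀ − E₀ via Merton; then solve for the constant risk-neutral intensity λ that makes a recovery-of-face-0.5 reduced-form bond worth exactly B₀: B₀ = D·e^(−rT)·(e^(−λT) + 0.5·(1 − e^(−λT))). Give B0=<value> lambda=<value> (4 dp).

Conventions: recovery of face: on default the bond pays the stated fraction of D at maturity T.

Apply the equity-as-call identities (strike 116.6731, horizon 7.4758 years):
d₁ = [ln(V₀/D) + (r + σ²/2)T] / (σ√T)
   = [ln(174.9616/116.6731) + (0.0738 + 0.5·0.4040²)·7.4758] / (0.4040·√7.4758)
   = [0.405191 + 1.161799] / 1.104613 = 1.418587
d₂ = d₁ − σ√T = 1.418587 − 1.104613 = 0.313974
N(d₁) = 0.921990,  N(d₂) = 0.623229,  e^(−rT) = 0.575962
E₀ = V₀·N(d₁) − D·e^(−rT)·N(d₂)
   = 174.9616·0.921990 − 116.6731·0.575962·0.623229 = 119.432339
B₀ = V₀ − E₀ = 174.9616 − 119.432339 = 55.529261
e^(−λT) = (B₀·e^(rT)/D − 0.5)/(1 − 0.5) = (55.5293·1.736226/116.6731 − 0.5)/0.5 = 0.65267638
λ = −ln(0.65267638)/7.4758 = 0.057074

B0=55.5293 lambda=0.0571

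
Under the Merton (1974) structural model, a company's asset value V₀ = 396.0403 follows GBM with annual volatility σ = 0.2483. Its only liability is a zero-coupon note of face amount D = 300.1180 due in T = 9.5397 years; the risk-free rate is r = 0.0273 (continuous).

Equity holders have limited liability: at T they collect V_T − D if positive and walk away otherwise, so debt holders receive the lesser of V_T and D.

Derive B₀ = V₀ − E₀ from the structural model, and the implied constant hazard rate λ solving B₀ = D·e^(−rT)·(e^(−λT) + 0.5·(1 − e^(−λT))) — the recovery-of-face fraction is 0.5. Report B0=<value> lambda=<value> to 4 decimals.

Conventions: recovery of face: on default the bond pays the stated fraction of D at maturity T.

B0=199.5523 lambda=0.0336

With assets at 396.0403 and a single debt payment of 300.1180 at 9.5397 years:
d₁ = [ln(V₀/D) + (r + σ²/2)T] / (σ√T)
   = [ln(396.0403/300.1180) + (0.0273 + 0.5·0.2483²)·9.5397] / (0.2483·√9.5397)
   = [0.277340 + 0.554509] / 0.766909 = 1.084677
d₂ = d₁ − σ√T = 1.084677 − 0.766909 = 0.317768
N(d₁) = 0.860968,  N(d₂) = 0.624669,  e^(−rT) = 0.770717
E₀ = V₀·N(d₁) − D·e^(−rT)·N(d₂)
   = 396.0403·0.860968 − 300.1180·0.770717·0.624669 = 196.488045
B₀ = V₀ − E₀ = 396.0403 − 196.488045 = 199.552255
e^(−λT) = (B₀·e^(rT)/D − 0.5)/(1 − 0.5) = (199.5523·1.297493/300.1180 − 0.5)/0.5 = 0.72543918
λ = −ln(0.72543918)/9.5397 = 0.033647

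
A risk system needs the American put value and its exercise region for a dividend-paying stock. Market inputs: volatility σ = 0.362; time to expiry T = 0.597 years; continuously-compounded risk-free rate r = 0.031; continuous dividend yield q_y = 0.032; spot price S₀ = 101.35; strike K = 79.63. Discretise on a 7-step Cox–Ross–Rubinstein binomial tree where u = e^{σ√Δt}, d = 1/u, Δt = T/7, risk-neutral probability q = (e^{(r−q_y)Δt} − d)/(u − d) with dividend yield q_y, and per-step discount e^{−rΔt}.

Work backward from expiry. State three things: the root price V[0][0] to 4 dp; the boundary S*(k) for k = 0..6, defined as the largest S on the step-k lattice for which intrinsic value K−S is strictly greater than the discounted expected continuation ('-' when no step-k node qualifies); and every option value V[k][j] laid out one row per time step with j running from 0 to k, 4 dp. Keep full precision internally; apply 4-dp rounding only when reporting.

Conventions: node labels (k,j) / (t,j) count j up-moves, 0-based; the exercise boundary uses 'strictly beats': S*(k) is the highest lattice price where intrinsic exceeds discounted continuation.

price = 2.8257
boundary = - - - - - 59.7394 66.4009
tree:
2.8257
4.4079 1.0801
6.7310 1.8462 0.2332
10.0127 3.1151 0.4439 0.0000
14.4129 5.1699 0.8449 0.0000 0.0000
19.8906 8.3952 1.6080 0.0000 0.0000 0.0000
25.8837 13.2291 3.0605 0.0000 0.0000 0.0000 0.0000
31.2756 19.8906 5.8249 0.0000 0.0000 0.0000 0.0000 0.0000

Δt=0.08529, u=1.11151, d=0.89968, q=0.47319, disc=e^(-rΔt)=0.99736
k=7 terminal: V=max(K-S,0) → 31.2756 19.8906 5.8249 0.0000 0.0000 0.0000 0.0000 0.0000
k=6: j=0 S=53.7463 intr=25.8837 cont=25.8199 V=25.8837[EX]; j=1 S=66.4009 intr=13.2291 cont=13.1999 V=13.2291[EX]; j=2 S=82.0349 intr=0.0000 cont=3.0605 V=3.0605[hold]; j=3 S=101.3500 intr=0.0000 cont=0.0000 V=0.0000[hold]; j=4 S=125.2128 intr=0.0000 cont=0.0000 V=0.0000[hold]; j=5 S=154.6941 intr=0.0000 cont=0.0000 V=0.0000[hold]; j=6 S=191.1168 intr=0.0000 cont=0.0000 V=0.0000[hold]  S*(6)=66.4009
k=5: j=0 S=59.7394 intr=19.8906 cont=19.8431 V=19.8906[EX]; j=1 S=73.8051 intr=5.8249 cont=8.3952 V=8.3952[hold]; j=2 S=91.1824 intr=0.0000 cont=1.6080 V=1.6080[hold]; j=3 S=112.6513 intr=0.0000 cont=0.0000 V=0.0000[hold]; j=4 S=139.1750 intr=0.0000 cont=0.0000 V=0.0000[hold]; j=5 S=171.9437 intr=0.0000 cont=0.0000 V=0.0000[hold]  S*(5)=59.7394
k=4: j=0 S=66.4009 intr=13.2291 cont=14.4129 V=14.4129[hold]; j=1 S=82.0349 intr=0.0000 cont=5.1699 V=5.1699[hold]; j=2 S=101.3500 intr=0.0000 cont=0.8449 V=0.8449[hold]; j=3 S=125.2128 intr=0.0000 cont=0.0000 V=0.0000[hold]; j=4 S=154.6941 intr=0.0000 cont=0.0000 V=0.0000[hold]  S*(4)=-
k=3: j=0 S=73.8051 intr=5.8249 cont=10.0127 V=10.0127[hold]; j=1 S=91.1824 intr=0.0000 cont=3.1151 V=3.1151[hold]; j=2 S=112.6513 intr=0.0000 cont=0.4439 V=0.4439[hold]; j=3 S=139.1750 intr=0.0000 cont=0.0000 V=0.0000[hold]  S*(3)=-
k=2: j=0 S=82.0349 intr=0.0000 cont=6.7310 V=6.7310[hold]; j=1 S=101.3500 intr=0.0000 cont=1.8462 V=1.8462[hold]; j=2 S=125.2128 intr=0.0000 cont=0.2332 V=0.2332[hold]  S*(2)=-
k=1: j=0 S=91.1824 intr=0.0000 cont=4.4079 V=4.4079[hold]; j=1 S=112.6513 intr=0.0000 cont=1.0801 V=1.0801[hold]  S*(1)=-
k=0: j=0 S=101.3500 intr=0.0000 cont=2.8257 V=2.8257[hold]  S*(0)=-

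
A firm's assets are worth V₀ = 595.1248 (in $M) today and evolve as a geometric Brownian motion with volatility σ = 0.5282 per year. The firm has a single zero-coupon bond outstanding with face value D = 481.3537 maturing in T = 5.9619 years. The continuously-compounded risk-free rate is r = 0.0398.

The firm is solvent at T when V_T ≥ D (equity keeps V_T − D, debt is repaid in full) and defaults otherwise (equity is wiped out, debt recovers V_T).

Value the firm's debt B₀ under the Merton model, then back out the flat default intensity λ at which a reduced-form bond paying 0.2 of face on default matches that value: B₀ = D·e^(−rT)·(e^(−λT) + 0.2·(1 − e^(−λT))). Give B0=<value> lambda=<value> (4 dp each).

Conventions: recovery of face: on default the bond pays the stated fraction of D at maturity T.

B0=240.9784 lambda=0.1023

Apply the equity-as-call identities (strike 481.3537, horizon 5.9619 years):
d₁ = [ln(V₀/D) + (r + σ²/2)T] / (σ√T)
   = [ln(595.1248/481.3537) + (0.0398 + 0.5·0.5282²)·5.9619] / (0.5282·√5.9619)
   = [0.212169 + 1.068954] / 1.289706 = 0.993345
d₂ = d₁ − σ√T = 0.993345 − 1.289706 = -0.296361
N(d₁) = 0.839729,  N(d₂) = 0.383477,  e^(−rT) = 0.788768
E₀ = V₀·N(d₁) − D·e^(−rT)·N(d₂)
   = 595.1248·0.839729 − 481.3537·0.788768·0.383477 = 354.146447
B₀ = V₀ − E₀ = 595.1248 − 354.146447 = 240.978353
e^(−λT) = (B₀·e^(rT)/D − 0.2)/(1 − 0.2) = (240.9784·1.267801/481.3537 − 0.2)/0.8 = 0.54336819
λ = −ln(0.54336819)/5.9619 = 0.102311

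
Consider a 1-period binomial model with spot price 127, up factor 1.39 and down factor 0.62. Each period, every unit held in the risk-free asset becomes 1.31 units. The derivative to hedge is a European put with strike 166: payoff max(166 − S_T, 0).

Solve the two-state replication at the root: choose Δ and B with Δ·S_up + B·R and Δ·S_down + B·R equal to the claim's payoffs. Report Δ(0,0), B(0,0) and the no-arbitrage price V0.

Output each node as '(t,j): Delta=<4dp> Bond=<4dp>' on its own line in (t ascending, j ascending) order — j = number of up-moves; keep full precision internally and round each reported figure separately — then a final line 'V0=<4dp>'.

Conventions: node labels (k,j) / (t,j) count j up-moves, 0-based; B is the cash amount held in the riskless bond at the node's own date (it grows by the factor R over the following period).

(0,0): Delta=-0.8923 Bond=120.2453
V0=6.9206

Risk-neutral probability p* = (R−d)/(u−d) = (1.31−0.62)/(1.39−0.62) = 0.8961.
Expiry values: V(1,0)=87.2600, V(1,1)=0.0000
  t=0,j=0: stock 127.0000 → up 176.5300 (V=0.0000), down 78.7400 (V=87.2600). Price 6.9206; hedge Δ=-0.8923, bond B=120.2453.
Check: Δ(0,0)·S0 + B(0,0) = 6.9206 = V0.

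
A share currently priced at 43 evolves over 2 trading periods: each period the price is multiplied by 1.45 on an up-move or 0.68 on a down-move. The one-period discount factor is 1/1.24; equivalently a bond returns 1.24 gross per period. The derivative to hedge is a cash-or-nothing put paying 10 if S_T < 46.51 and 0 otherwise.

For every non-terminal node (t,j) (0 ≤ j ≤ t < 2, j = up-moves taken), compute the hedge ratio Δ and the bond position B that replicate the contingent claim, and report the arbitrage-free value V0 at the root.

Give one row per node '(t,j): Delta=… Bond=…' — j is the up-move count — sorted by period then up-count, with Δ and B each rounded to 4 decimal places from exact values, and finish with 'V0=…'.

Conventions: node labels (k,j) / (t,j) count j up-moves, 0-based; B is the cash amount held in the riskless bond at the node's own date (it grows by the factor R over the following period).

(0,0): Delta=-0.1771 Bond=10.6807
(1,0): Delta=0.0000 Bond=8.0645
(1,1): Delta=-0.2083 Bond=15.1864
V0=3.0637

Risk-neutral probability p* = (R−d)/(u−d) = (1.24−0.68)/(1.45−0.68) = 0.7273.
Terminal payoffs: V(2,0)=10.0000, V(2,1)=10.0000, V(2,2)=0.0000
(1,0): S=29.2400. Δ = (V_up−V_dn)/(S_up−S_dn) = (10.0000−10.0000)/(42.3980−19.8832) = 0.0000. V = [p*·10.0000 + (1−p*)·10.0000]/1.24 = 8.0645. B = V − Δ·S = 8.0645.
(1,1): S=62.3500. Δ = (V_up−V_dn)/(S_up−S_dn) = (0.0000−10.0000)/(90.4075−42.3980) = -0.2083. V = [p*·0.0000 + (1−p*)·10.0000]/1.24 = 2.1994. B = V − Δ·S = 15.1864.
(0,0): S=43.0000. Δ = (V_up−V_dn)/(S_up−S_dn) = (2.1994−8.0645)/(62.3500−29.2400) = -0.1771. V = [p*·2.1994 + (1−p*)·8.0645]/1.24 = 3.0637. B = V − Δ·S = 10.6807.
Verification: the root portfolio costs Δ(0,0)·S0 + B(0,0) = 3.0637, matching V0.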